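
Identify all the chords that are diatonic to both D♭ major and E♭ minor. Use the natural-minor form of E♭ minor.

D♭, E♭m, G♭, B♭m

Triads in D♭ major: D♭ (I), E♭m (ii), Fm (iii), G♭ (IV), A♭ (V), B♭m (vi), Cdim (vii°).
Triads in E♭ minor (natural minor): E♭m (i), Fdim (ii°), G♭ (III), A♭m (iv), B♭m (v), C♭ (VI), D♭ (VII).
Shared triads with their functions: D♭ (I in D♭ major, VII in E♭ minor); E♭m (ii in D♭ major, i in E♭ minor); G♭ (IV in D♭ major, III in E♭ minor); B♭m (vi in D♭ major, v in E♭ minor).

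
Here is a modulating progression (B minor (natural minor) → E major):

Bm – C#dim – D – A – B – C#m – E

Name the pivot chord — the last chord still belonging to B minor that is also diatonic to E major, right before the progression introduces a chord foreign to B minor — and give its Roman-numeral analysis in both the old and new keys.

A — VII in B minor, IV in E major

Chords diatonic to B minor: Bm, C#dim, D, Em, F#m, G, A.
Reading the progression, the first chord not in that set is B, so the modulation leaves B minor there.
The chord immediately before B is A, which is diatonic to both keys: VII in B minor and IV in E major.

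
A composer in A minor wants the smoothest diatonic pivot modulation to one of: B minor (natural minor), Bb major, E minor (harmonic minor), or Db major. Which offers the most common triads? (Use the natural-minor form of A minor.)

E minor

Triads of A minor (natural minor): Am (i), Bdim (ii°), C (III), Dm (iv), Em (v), F (VI), G (VII).
B minor (natural minor) shares 2: Em, G.
Bb major shares 2: Dm, F.
E minor (harmonic minor) shares 3: Am, C, Em.
Db major shares 0: none.
The most common triads (3) are shared with E minor.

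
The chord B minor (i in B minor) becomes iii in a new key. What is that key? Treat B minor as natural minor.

G major

The numeral iii denotes a minor triad on scale degree 3. With B on degree 3, the tonic of the new key is G.
Degree 3 carries a minor triad in major keys, so the destination is G major.
Check: the diatonic triads of G major are G (I), Am (ii), Bm (iii), C (IV), D (V), Em (vi), F#dim (vii°) — B minor is indeed iii.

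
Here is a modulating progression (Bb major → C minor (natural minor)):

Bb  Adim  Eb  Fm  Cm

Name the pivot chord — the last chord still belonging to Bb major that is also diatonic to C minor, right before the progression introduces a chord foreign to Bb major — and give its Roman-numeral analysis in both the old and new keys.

Eb — IV in Bb major, III in C minor

Chords diatonic to Bb major: Bb, Cm, Dm, Eb, F, Gm, Adim.
Reading the progression, the first chord not in that set is Fm, so the modulation leaves Bb major there.
The chord immediately before Fm is Eb, which is diatonic to both keys: IV in Bb major and III in C minor.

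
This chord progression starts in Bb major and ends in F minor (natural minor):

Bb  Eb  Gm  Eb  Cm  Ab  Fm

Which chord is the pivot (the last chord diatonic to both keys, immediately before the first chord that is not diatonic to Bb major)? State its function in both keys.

Cm — ii in Bb major, v in F minor

Chords diatonic to Bb major: Bb, Cm, Dm, Eb, F, Gm, Adim.
Reading the progression, the first chord not in that set is Ab, so the modulation leaves Bb major there.
The chord immediately before Ab is Cm, which is diatonic to both keys: ii in Bb major and v in F minor.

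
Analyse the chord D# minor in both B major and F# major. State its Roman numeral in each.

iii in B major; vi in F# major

The scale of B major is B C# D# E F# G# A#; D# is degree 3, and the triad built there (D#-F#-A#) is minor, so it is iii.
The scale of F# major is F# G# A# B C# D# E#; D# is degree 6, and the triad built there (D#-F#-A#) is minor, so it is vi.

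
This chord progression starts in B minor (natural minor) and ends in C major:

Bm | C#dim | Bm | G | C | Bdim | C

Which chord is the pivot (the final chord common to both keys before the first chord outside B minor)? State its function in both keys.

G — VI in B minor, V in C major

Chords diatonic to B minor: Bm, C#dim, D, Em, F#m, G, A.
Reading the progression, the first chord not in that set is C, so the modulation leaves B minor there.
The chord immediately before C is G, which is diatonic to both keys: VI in B minor and V in C major.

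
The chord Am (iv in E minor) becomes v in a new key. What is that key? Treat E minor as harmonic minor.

The numeral v denotes a minor triad on scale degree 5. With A on degree 5, the tonic of the new key is D.
Degree 5 carries a minor triad in natural-minor keys, so the destination is D minor.
Check: the diatonic triads of D minor (natural minor) are Dm (i), Edim (ii°), F (III), Gm (iv), Am (v), B♭ (VI), C (VII) — Am is indeed v.

D minor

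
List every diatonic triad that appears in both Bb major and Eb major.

Triads in Bb major: Bb major (I), C minor (ii), D minor (iii), Eb major (IV), F major (V), G minor (vi), A diminished (vii°).
Triads in Eb major: Eb major (I), F minor (ii), G minor (iii), Ab major (IV), Bb major (V), C minor (vi), D diminished (vii°).
Shared triads with their functions: Bb major (I in Bb major, V in Eb major); C minor (ii in Bb major, vi in Eb major); Eb major (IV in Bb major, I in Eb major); G minor (vi in Bb major, iii in Eb major).

Bb, Cm, Eb, Gm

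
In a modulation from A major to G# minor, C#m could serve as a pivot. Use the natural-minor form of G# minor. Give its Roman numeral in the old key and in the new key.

iii in A major; iv in G# minor

The scale of A major is A B C# D E F# G#; C# is degree 3, and the triad built there (C#-E-G#) is minor, so it is iii.
The scale of G# minor (natural minor) is G# A# B C# D# E F#; C# is degree 4, and the triad built there (C#-E-G#) is minor, so it is iv.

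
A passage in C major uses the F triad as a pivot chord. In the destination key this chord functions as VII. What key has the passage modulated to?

The numeral VII denotes a major triad on scale degree 7. With F on degree 7, the tonic of the new key is G.
Degree 7 carries a major triad in natural-minor keys, so the destination is G minor.
Check: the diatonic triads of G minor (natural minor) are Gm (i), Adim (ii°), Bb (III), Cm (iv), Dm (v), Eb (VI), F (VII) — F is indeed VII.

G minor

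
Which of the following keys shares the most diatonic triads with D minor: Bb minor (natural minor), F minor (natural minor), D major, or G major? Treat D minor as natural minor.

Triads of D minor (natural minor): D minor (i), E diminished (ii°), F major (III), G minor (iv), A minor (v), Bb major (VI), C major (VII).
Bb minor (natural minor) shares 0: none.
F minor (natural minor) shares 0: none.
D major shares 0: none.
G major shares 2: Am, C.
The most common triads (2) are shared with G major.

G major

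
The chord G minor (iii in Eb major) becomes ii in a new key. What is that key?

The numeral ii denotes a minor triad on scale degree 2. With G on degree 2, the tonic of the new key is F.
Degree 2 carries a minor triad in major keys, so the destination is F major.
Check: the diatonic triads of F major are F (I), Gm (ii), Am (iii), Bb (IV), C (V), Dm (vi), Edim (vii°) — G minor is indeed ii.

F major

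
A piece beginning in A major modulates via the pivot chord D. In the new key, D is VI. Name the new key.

F# minor

The numeral VI denotes a major triad on scale degree 6. With D on degree 6, the tonic of the new key is F#.
Degree 6 carries a major triad in minor keys, so the destination is F# minor.
Check: the diatonic triads of F# minor (natural minor) are F#m (i), G#dim (ii°), A (III), Bm (iv), C#m (v), D (VI), E (VII) — D is indeed VI.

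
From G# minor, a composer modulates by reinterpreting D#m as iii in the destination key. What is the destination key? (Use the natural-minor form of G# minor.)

B major

The numeral iii denotes a minor triad on scale degree 3. With D# on degree 3, the tonic of the new key is B.
Degree 3 carries a minor triad in major keys, so the destination is B major.
Check: the diatonic triads of B major are B (I), C#m (ii), D#m (iii), E (IV), F# (V), G#m (vi), A#dim (vii°) — D#m is indeed iii.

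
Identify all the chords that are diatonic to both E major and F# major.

G#m, B

Triads in E major: E major (I), F# minor (ii), G# minor (iii), A major (IV), B major (V), C# minor (vi), D# diminished (vii°).
Triads in F# major: F# major (I), G# minor (ii), A# minor (iii), B major (IV), C# major (V), D# minor (vi), E# diminished (vii°).
Shared triads with their functions: G# minor (iii in E major, ii in F# major); B major (V in E major, IV in F# major).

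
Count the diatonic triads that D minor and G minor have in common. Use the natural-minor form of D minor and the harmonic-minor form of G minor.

1

Diatonic triads of D minor (natural minor): Dm (i), Edim (ii°), F (III), Gm (iv), Am (v), Bb (VI), C (VII).
Diatonic triads of G minor (harmonic minor): Gm (i), Adim (ii°), Bbaug (III+), Cm (iv), D (V), Eb (VI), F#dim (vii°).
Matching root and quality in both lists: Gm.
That gives 1 common triad.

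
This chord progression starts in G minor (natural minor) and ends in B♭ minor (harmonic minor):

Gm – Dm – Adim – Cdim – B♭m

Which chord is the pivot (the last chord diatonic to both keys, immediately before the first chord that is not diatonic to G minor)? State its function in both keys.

Chords diatonic to G minor: Gm, Adim, B♭, Cm, Dm, E♭, F.
Reading the progression, the first chord not in that set is Cdim, so the modulation leaves G minor there.
The chord immediately before Cdim is Adim, which is diatonic to both keys: ii° in G minor and vii° in B♭ minor.

Adim — ii° in G minor, vii° in B♭ minor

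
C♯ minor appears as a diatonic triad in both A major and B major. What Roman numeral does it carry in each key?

iii in A major; ii in B major

The scale of A major is A B C♯ D E F♯ G♯; C♯ is degree 3, and the triad built there (C♯-E-G♯) is minor, so it is iii.
The scale of B major is B C♯ D♯ E F♯ G♯ A♯; C♯ is degree 2, and the triad built there (C♯-E-G♯) is minor, so it is ii.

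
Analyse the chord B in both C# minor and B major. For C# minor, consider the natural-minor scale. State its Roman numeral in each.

The scale of C# minor (natural minor) is C# D# E F# G# A B; B is degree 7, and the triad built there (B-D#-F#) is major, so it is VII.
The scale of B major is B C# D# E F# G# A#; B is degree 1, and the triad built there (B-D#-F#) is major, so it is I.

VII in C# minor; I in B major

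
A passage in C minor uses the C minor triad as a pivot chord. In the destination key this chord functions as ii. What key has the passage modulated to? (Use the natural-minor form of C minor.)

Bb major

The numeral ii denotes a minor triad on scale degree 2. With C on degree 2, the tonic of the new key is Bb.
Degree 2 carries a minor triad in major keys, so the destination is Bb major.
Check: the diatonic triads of Bb major are Bb (I), Cm (ii), Dm (iii), Eb (IV), F (V), Gm (vi), Adim (vii°) — C minor is indeed ii.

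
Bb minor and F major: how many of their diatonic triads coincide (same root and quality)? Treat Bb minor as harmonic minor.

1

Diatonic triads of Bb minor (harmonic minor): Bb minor (i), C diminished (ii°), Db augmented (III+), Eb minor (iv), F major (V), Gb major (VI), A diminished (vii°).
Diatonic triads of F major: F major (I), G minor (ii), A minor (iii), Bb major (IV), C major (V), D minor (vi), E diminished (vii°).
Matching root and quality in both lists: F major.
That gives 1 common triad.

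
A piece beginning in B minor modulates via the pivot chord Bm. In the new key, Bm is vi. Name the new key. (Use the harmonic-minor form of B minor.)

D major

The numeral vi denotes a minor triad on scale degree 6. With B on degree 6, the tonic of the new key is D.
Degree 6 carries a minor triad in major keys, so the destination is D major.
Check: the diatonic triads of D major are D (I), Em (ii), F#m (iii), G (IV), A (V), Bm (vi), C#dim (vii°) — Bm is indeed vi.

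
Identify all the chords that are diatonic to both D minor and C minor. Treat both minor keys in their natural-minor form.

Gm, Bb

Triads in D minor (natural minor): Dm (i), Edim (ii°), F (III), Gm (iv), Am (v), Bb (VI), C (VII).
Triads in C minor (natural minor): Cm (i), Ddim (ii°), Eb (III), Fm (iv), Gm (v), Ab (VI), Bb (VII).
Shared triads with their functions: Gm (iv in D minor, v in C minor); Bb (VI in D minor, VII in C minor).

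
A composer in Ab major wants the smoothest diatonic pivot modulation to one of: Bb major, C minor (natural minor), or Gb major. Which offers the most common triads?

Triads of Ab major: Ab (I), Bbm (ii), Cm (iii), Db (IV), Eb (V), Fm (vi), Gdim (vii°).
Bb major shares 2: Cm, Eb.
C minor (natural minor) shares 4: Ab, Cm, Eb, Fm.
Gb major shares 2: Bbm, Db.
The most common triads (4) are shared with C minor.

C minor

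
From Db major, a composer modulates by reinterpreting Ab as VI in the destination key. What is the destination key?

C minor

The numeral VI denotes a major triad on scale degree 6. With Ab on degree 6, the tonic of the new key is C.
Degree 6 carries a major triad in minor keys, so the destination is C minor.
Check: the diatonic triads of C minor (natural minor) are Cm (i), Ddim (ii°), Eb (III), Fm (iv), Gm (v), Ab (VI), Bb (VII) — Ab is indeed VI.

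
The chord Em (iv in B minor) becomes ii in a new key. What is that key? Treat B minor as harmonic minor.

The numeral ii denotes a minor triad on scale degree 2. With E on degree 2, the tonic of the new key is D.
Degree 2 carries a minor triad in major keys, so the destination is D major.
Check: the diatonic triads of D major are D (I), Em (ii), F#m (iii), G (IV), A (V), Bm (vi), C#dim (vii°) — Em is indeed ii.

D major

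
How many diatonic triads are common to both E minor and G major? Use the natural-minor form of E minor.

Diatonic triads of E minor (natural minor): Em (i), F#dim (ii°), G (III), Am (iv), Bm (v), C (VI), D (VII).
Diatonic triads of G major: G (I), Am (ii), Bm (iii), C (IV), D (V), Em (vi), F#dim (vii°).
Matching root and quality in both lists: Em, F#dim, G, Am, Bm, C, D.
That gives 7 common triads.

7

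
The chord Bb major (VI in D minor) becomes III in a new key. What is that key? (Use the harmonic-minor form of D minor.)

G minor

The numeral III denotes a major triad on scale degree 3. With Bb on degree 3, the tonic of the new key is G.
Degree 3 carries a major triad in natural-minor keys, so the destination is G minor.
Check: the diatonic triads of G minor (natural minor) are Gm (i), Adim (ii°), Bb (III), Cm (iv), Dm (v), Eb (VI), F (VII) — Bb major is indeed III.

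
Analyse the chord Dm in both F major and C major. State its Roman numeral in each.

vi in F major; ii in C major

The scale of F major is F G A Bb C D E; D is degree 6, and the triad built there (D-F-A) is minor, so it is vi.
The scale of C major is C D E F G A B; D is degree 2, and the triad built there (D-F-A) is minor, so it is ii.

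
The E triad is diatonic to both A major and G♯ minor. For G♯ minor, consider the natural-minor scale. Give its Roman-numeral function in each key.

The scale of A major is A B C♯ D E F♯ G♯; E is degree 5, and the triad built there (E-G♯-B) is major, so it is V.
The scale of G♯ minor (natural minor) is G♯ A♯ B C♯ D♯ E F♯; E is degree 6, and the triad built there (E-G♯-B) is major, so it is VI.

V in A major; VI in G♯ minor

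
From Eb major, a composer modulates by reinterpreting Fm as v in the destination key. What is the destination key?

Bb minor

The numeral v denotes a minor triad on scale degree 5. With F on degree 5, the tonic of the new key is Bb.
Degree 5 carries a minor triad in natural-minor keys, so the destination is Bb minor.
Check: the diatonic triads of Bb minor (natural minor) are Bbm (i), Cdim (ii°), Db (III), Ebm (iv), Fm (v), Gb (VI), Ab (VII) — Fm is indeed v.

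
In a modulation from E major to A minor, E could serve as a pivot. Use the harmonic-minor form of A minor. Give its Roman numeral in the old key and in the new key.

The scale of E major is E F♯ G♯ A B C♯ D♯; E is degree 1, and the triad built there (E-G♯-B) is major, so it is I.
The scale of A minor (harmonic minor) is A B C D E F G♯; E is degree 5, and the triad built there (E-G♯-B) is major, so it is V.

I in E major; V in A minor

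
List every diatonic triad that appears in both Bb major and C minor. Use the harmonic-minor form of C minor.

Cm

Triads in Bb major: Bb (I), Cm (ii), Dm (iii), Eb (IV), F (V), Gm (vi), Adim (vii°).
Triads in C minor (harmonic minor): Cm (i), Ddim (ii°), Ebaug (III+), Fm (iv), G (V), Ab (VI), Bdim (vii°).
Shared triads with their functions: Cm (ii in Bb major, i in C minor).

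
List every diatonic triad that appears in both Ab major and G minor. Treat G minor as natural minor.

Cm, Eb

Triads in Ab major: Ab (I), Bbm (ii), Cm (iii), Db (IV), Eb (V), Fm (vi), Gdim (vii°).
Triads in G minor (natural minor): Gm (i), Adim (ii°), Bb (III), Cm (iv), Dm (v), Eb (VI), F (VII).
Shared triads with their functions: Cm (iii in Ab major, iv in G minor); Eb (V in Ab major, VI in G minor).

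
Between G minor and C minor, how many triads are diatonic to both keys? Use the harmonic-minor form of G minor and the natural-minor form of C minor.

Diatonic triads of G minor (harmonic minor): Gm (i), Adim (ii°), Bbaug (III+), Cm (iv), D (V), Eb (VI), F#dim (vii°).
Diatonic triads of C minor (natural minor): Cm (i), Ddim (ii°), Eb (III), Fm (iv), Gm (v), Ab (VI), Bb (VII).
Matching root and quality in both lists: Gm, Cm, Eb.
That gives 3 common triads.

3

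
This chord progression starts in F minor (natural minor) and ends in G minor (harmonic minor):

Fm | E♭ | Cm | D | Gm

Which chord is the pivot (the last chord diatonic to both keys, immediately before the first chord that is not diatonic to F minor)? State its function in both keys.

Chords diatonic to F minor: Fm, Gdim, A♭, B♭m, Cm, D♭, E♭.
Reading the progression, the first chord not in that set is D, so the modulation leaves F minor there.
The chord immediately before D is Cm, which is diatonic to both keys: v in F minor and iv in G minor.

Cm — v in F minor, iv in G minor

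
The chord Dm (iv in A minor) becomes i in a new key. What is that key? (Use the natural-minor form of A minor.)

The numeral i denotes a minor triad on scale degree 1. With D on degree 1, the tonic of the new key is D.
Degree 1 carries a minor triad in minor keys, so the destination is D minor.
Check: the diatonic triads of D minor (natural minor) are Dm (i), Edim (ii°), F (III), Gm (iv), Am (v), Bb (VI), C (VII) — Dm is indeed i.

D minor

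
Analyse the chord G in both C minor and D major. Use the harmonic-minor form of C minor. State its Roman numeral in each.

The scale of C minor (harmonic minor) is C D Eb F G Ab B; G is degree 5, and the triad built there (G-B-D) is major, so it is V.
The scale of D major is D E F# G A B C#; G is degree 4, and the triad built there (G-B-D) is major, so it is IV.

V in C minor; IV in D major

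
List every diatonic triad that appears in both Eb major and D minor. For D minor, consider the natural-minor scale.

Gm, Bb

Triads in Eb major: Eb (I), Fm (ii), Gm (iii), Ab (IV), Bb (V), Cm (vi), Ddim (vii°).
Triads in D minor (natural minor): Dm (i), Edim (ii°), F (III), Gm (iv), Am (v), Bb (VI), C (VII).
Shared triads with their functions: Gm (iii in Eb major, iv in D minor); Bb (V in Eb major, VI in D minor).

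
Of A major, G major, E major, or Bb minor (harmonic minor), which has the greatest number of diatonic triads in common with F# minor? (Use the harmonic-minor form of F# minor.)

Triads of F# minor (harmonic minor): F# minor (i), G# diminished (ii°), A augmented (III+), B minor (iv), C# major (V), D major (VI), E# diminished (vii°).
A major shares 4: F#m, G#dim, Bm, D.
G major shares 2: Bm, D.
E major shares 1: F#m.
Bb minor (harmonic minor) shares 0: none.
The most common triads (4) are shared with A major.

A major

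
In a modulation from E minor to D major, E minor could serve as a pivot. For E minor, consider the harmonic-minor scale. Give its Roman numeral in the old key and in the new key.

The scale of E minor (harmonic minor) is E F# G A B C D#; E is degree 1, and the triad built there (E-G-B) is minor, so it is i.
The scale of D major is D E F# G A B C#; E is degree 2, and the triad built there (E-G-B) is minor, so it is ii.

i in E minor; ii in D major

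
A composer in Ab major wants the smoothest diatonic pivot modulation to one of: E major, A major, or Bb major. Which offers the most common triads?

Bb major

Triads of Ab major: Ab major (I), Bb minor (ii), C minor (iii), Db major (IV), Eb major (V), F minor (vi), G diminished (vii°).
E major shares 0: none.
A major shares 0: none.
Bb major shares 2: Cm, Eb.
The most common triads (2) are shared with Bb major.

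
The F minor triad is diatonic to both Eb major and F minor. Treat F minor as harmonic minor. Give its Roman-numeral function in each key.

ii in Eb major; i in F minor

The scale of Eb major is Eb F G Ab Bb C D; F is degree 2, and the triad built there (F-Ab-C) is minor, so it is ii.
The scale of F minor (harmonic minor) is F G Ab Bb C Db E; F is degree 1, and the triad built there (F-Ab-C) is minor, so it is i.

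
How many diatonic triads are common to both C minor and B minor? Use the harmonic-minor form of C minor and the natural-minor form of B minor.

1

Diatonic triads of C minor (harmonic minor): C minor (i), D diminished (ii°), Eb augmented (III+), F minor (iv), G major (V), Ab major (VI), B diminished (vii°).
Diatonic triads of B minor (natural minor): B minor (i), C# diminished (ii°), D major (III), E minor (iv), F# minor (v), G major (VI), A major (VII).
Matching root and quality in both lists: G major.
That gives 1 common triad.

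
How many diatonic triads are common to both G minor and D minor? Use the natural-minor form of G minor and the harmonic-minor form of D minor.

3

Diatonic triads of G minor (natural minor): Gm (i), Adim (ii°), Bb (III), Cm (iv), Dm (v), Eb (VI), F (VII).
Diatonic triads of D minor (harmonic minor): Dm (i), Edim (ii°), Faug (III+), Gm (iv), A (V), Bb (VI), C#dim (vii°).
Matching root and quality in both lists: Gm, Bb, Dm.
That gives 3 common triads.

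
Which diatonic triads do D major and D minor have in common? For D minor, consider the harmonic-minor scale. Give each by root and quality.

A, C#dim

Triads in D major: D (I), Em (ii), F#m (iii), G (IV), A (V), Bm (vi), C#dim (vii°).
Triads in D minor (harmonic minor): Dm (i), Edim (ii°), Faug (III+), Gm (iv), A (V), Bb (VI), C#dim (vii°).
Shared triads with their functions: A (V in D major, V in D minor); C#dim (vii° in D major, vii° in D minor).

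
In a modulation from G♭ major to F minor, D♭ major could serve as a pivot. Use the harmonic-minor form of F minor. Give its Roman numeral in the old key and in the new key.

V in G♭ major; VI in F minor

The scale of G♭ major is G♭ A♭ B♭ C♭ D♭ E♭ F; D♭ is degree 5, and the triad built there (D♭-F-A♭) is major, so it is V.
The scale of F minor (harmonic minor) is F G A♭ B♭ C D♭ E; D♭ is degree 6, and the triad built there (D♭-F-A♭) is major, so it is VI.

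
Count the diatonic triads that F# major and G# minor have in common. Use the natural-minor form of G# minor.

4

Diatonic triads of F# major: F# (I), G#m (ii), A#m (iii), B (IV), C# (V), D#m (vi), E#dim (vii°).
Diatonic triads of G# minor (natural minor): G#m (i), A#dim (ii°), B (III), C#m (iv), D#m (v), E (VI), F# (VII).
Matching root and quality in both lists: F#, G#m, B, D#m.
That gives 4 common triads.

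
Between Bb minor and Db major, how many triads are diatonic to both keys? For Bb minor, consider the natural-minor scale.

Diatonic triads of Bb minor (natural minor): Bbm (i), Cdim (ii°), Db (III), Ebm (iv), Fm (v), Gb (VI), Ab (VII).
Diatonic triads of Db major: Db (I), Ebm (ii), Fm (iii), Gb (IV), Ab (V), Bbm (vi), Cdim (vii°).
Matching root and quality in both lists: Bbm, Cdim, Db, Ebm, Fm, Gb, Ab.
That gives 7 common triads.

7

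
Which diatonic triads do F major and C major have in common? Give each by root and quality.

Triads in F major: F (I), Gm (ii), Am (iii), Bb (IV), C (V), Dm (vi), Edim (vii°).
Triads in C major: C (I), Dm (ii), Em (iii), F (IV), G (V), Am (vi), Bdim (vii°).
Shared triads with their functions: F (I in F major, IV in C major); Am (iii in F major, vi in C major); C (V in F major, I in C major); Dm (vi in F major, ii in C major).

F, Am, C, Dm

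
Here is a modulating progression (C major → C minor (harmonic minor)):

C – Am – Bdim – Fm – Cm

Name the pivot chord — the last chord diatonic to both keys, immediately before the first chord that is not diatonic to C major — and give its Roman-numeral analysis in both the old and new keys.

Bdim — vii° in C major, vii° in C minor

Chords diatonic to C major: C, Dm, Em, F, G, Am, Bdim.
Reading the progression, the first chord not in that set is Fm, so the modulation leaves C major there.
The chord immediately before Fm is Bdim, which is diatonic to both keys: vii° in C major and vii° in C minor.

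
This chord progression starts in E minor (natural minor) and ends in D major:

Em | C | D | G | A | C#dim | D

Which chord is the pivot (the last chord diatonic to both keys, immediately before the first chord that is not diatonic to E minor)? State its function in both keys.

Chords diatonic to E minor: Em, F#dim, G, Am, Bm, C, D.
Reading the progression, the first chord not in that set is A, so the modulation leaves E minor there.
The chord immediately before A is G, which is diatonic to both keys: III in E minor and IV in D major.

G — III in E minor, IV in D major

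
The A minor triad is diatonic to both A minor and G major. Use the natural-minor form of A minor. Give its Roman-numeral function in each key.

i in A minor; ii in G major

The scale of A minor (natural minor) is A B C D E F G; A is degree 1, and the triad built there (A-C-E) is minor, so it is i.
The scale of G major is G A B C D E F♯; A is degree 2, and the triad built there (A-C-E) is minor, so it is ii.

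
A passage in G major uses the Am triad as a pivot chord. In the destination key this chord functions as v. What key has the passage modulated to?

D minor

The numeral v denotes a minor triad on scale degree 5. With A on degree 5, the tonic of the new key is D.
Degree 5 carries a minor triad in natural-minor keys, so the destination is D minor.
Check: the diatonic triads of D minor (natural minor) are Dm (i), Edim (ii°), F (III), Gm (iv), Am (v), B♭ (VI), C (VII) — Am is indeed v.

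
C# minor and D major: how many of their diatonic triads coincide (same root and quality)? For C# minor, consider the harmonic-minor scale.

Diatonic triads of C# minor (harmonic minor): C# minor (i), D# diminished (ii°), E augmented (III+), F# minor (iv), G# major (V), A major (VI), B# diminished (vii°).
Diatonic triads of D major: D major (I), E minor (ii), F# minor (iii), G major (IV), A major (V), B minor (vi), C# diminished (vii°).
Matching root and quality in both lists: F# minor, A major.
That gives 2 common triads.

2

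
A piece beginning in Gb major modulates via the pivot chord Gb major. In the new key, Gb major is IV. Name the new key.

Db major

The numeral IV denotes a major triad on scale degree 4. With Gb on degree 4, the tonic of the new key is Db.
Degree 4 carries a major triad in major keys, so the destination is Db major.
Check: the diatonic triads of Db major are Db (I), Ebm (ii), Fm (iii), Gb (IV), Ab (V), Bbm (vi), Cdim (vii°) — Gb major is indeed IV.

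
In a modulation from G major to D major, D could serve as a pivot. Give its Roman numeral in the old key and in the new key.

The scale of G major is G A B C D E F#; D is degree 5, and the triad built there (D-F#-A) is major, so it is V.
The scale of D major is D E F# G A B C#; D is degree 1, and the triad built there (D-F#-A) is major, so it is I.

V in G major; I in D major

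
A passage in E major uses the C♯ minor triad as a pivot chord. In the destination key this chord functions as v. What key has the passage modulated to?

F♯ minor

The numeral v denotes a minor triad on scale degree 5. With C♯ on degree 5, the tonic of the new key is F♯.
Degree 5 carries a minor triad in natural-minor keys, so the destination is F♯ minor.
Check: the diatonic triads of F♯ minor (natural minor) are F♯m (i), G♯dim (ii°), A (III), Bm (iv), C♯m (v), D (VI), E (VII) — C♯ minor is indeed v.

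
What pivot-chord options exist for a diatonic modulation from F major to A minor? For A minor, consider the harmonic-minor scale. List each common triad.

Triads in F major: F (I), Gm (ii), Am (iii), Bb (IV), C (V), Dm (vi), Edim (vii°).
Triads in A minor (harmonic minor): Am (i), Bdim (ii°), Caug (III+), Dm (iv), E (V), F (VI), G#dim (vii°).
Shared triads with their functions: F (I in F major, VI in A minor); Am (iii in F major, i in A minor); Dm (vi in F major, iv in A minor).

F, Am, Dm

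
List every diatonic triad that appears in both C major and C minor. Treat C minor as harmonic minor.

G, Bdim

Triads in C major: C (I), Dm (ii), Em (iii), F (IV), G (V), Am (vi), Bdim (vii°).
Triads in C minor (harmonic minor): Cm (i), Ddim (ii°), Ebaug (III+), Fm (iv), G (V), Ab (VI), Bdim (vii°).
Shared triads with their functions: G (V in C major, V in C minor); Bdim (vii° in C major, vii° in C minor).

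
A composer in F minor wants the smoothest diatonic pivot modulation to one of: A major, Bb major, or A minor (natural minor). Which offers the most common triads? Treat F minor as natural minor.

Bb major

Triads of F minor (natural minor): F minor (i), G diminished (ii°), Ab major (III), Bb minor (iv), C minor (v), Db major (VI), Eb major (VII).
A major shares 0: none.
Bb major shares 2: Cm, Eb.
A minor (natural minor) shares 0: none.
The most common triads (2) are shared with Bb major.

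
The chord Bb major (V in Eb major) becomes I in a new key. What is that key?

The numeral I denotes a major triad on scale degree 1. With Bb on degree 1, the tonic of the new key is Bb.
Degree 1 carries a major triad in major keys, so the destination is Bb major.
Check: the diatonic triads of Bb major are Bb (I), Cm (ii), Dm (iii), Eb (IV), F (V), Gm (vi), Adim (vii°) — Bb major is indeed I.

Bb major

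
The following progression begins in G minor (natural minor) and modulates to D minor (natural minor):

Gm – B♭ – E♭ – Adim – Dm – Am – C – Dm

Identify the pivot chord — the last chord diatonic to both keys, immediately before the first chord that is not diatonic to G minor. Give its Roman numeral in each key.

Chords diatonic to G minor: Gm, Adim, B♭, Cm, Dm, E♭, F.
Reading the progression, the first chord not in that set is Am, so the modulation leaves G minor there.
The chord immediately before Am is Dm, which is diatonic to both keys: v in G minor and i in D minor.

Dm — v in G minor, i in D minor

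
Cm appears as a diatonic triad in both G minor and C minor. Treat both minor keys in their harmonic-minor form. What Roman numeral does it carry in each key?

The scale of G minor (harmonic minor) is G A B♭ C D E♭ F♯; C is degree 4, and the triad built there (C-E♭-G) is minor, so it is iv.
The scale of C minor (harmonic minor) is C D E♭ F G A♭ B; C is degree 1, and the triad built there (C-E♭-G) is minor, so it is i.

iv in G minor; i in C minor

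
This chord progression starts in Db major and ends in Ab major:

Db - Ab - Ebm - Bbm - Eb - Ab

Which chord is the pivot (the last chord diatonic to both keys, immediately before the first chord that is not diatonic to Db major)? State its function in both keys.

Chords diatonic to Db major: Db, Ebm, Fm, Gb, Ab, Bbm, Cdim.
Reading the progression, the first chord not in that set is Eb, so the modulation leaves Db major there.
The chord immediately before Eb is Bbm, which is diatonic to both keys: vi in Db major and ii in Ab major.

Bbm — vi in Db major, ii in Ab major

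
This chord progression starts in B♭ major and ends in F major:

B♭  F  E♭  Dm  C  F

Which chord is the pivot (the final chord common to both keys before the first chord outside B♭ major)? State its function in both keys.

Dm — iii in B♭ major, vi in F major

Chords diatonic to B♭ major: B♭, Cm, Dm, E♭, F, Gm, Adim.
Reading the progression, the first chord not in that set is C, so the modulation leaves B♭ major there.
The chord immediately before C is Dm, which is diatonic to both keys: iii in B♭ major and vi in F major.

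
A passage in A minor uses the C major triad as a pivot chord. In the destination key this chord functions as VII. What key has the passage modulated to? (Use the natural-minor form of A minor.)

D minor

The numeral VII denotes a major triad on scale degree 7. With C on degree 7, the tonic of the new key is D.
Degree 7 carries a major triad in natural-minor keys, so the destination is D minor.
Check: the diatonic triads of D minor (natural minor) are Dm (i), Edim (ii°), F (III), Gm (iv), Am (v), Bb (VI), C (VII) — C major is indeed VII.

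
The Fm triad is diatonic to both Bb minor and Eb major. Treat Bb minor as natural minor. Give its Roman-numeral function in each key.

v in Bb minor; ii in Eb major

The scale of Bb minor (natural minor) is Bb C Db Eb F Gb Ab; F is degree 5, and the triad built there (F-Ab-C) is minor, so it is v.
The scale of Eb major is Eb F G Ab Bb C D; F is degree 2, and the triad built there (F-Ab-C) is minor, so it is ii.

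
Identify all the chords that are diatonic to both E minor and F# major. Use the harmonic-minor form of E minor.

B

Triads in E minor (harmonic minor): E minor (i), F# diminished (ii°), G augmented (III+), A minor (iv), B major (V), C major (VI), D# diminished (vii°).
Triads in F# major: F# major (I), G# minor (ii), A# minor (iii), B major (IV), C# major (V), D# minor (vi), E# diminished (vii°).
Shared triads with their functions: B major (V in E minor, IV in F# major).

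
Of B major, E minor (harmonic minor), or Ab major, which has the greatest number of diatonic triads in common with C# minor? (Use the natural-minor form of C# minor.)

B major

Triads of C# minor (natural minor): C#m (i), D#dim (ii°), E (III), F#m (iv), G#m (v), A (VI), B (VII).
B major shares 4: C#m, E, G#m, B.
E minor (harmonic minor) shares 2: D#dim, B.
Ab major shares 0: none.
The most common triads (4) are shared with B major.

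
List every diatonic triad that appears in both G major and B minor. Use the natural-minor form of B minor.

G, Bm, D, Em

Triads in G major: G (I), Am (ii), Bm (iii), C (IV), D (V), Em (vi), F♯dim (vii°).
Triads in B minor (natural minor): Bm (i), C♯dim (ii°), D (III), Em (iv), F♯m (v), G (VI), A (VII).
Shared triads with their functions: G (I in G major, VI in B minor); Bm (iii in G major, i in B minor); D (V in G major, III in B minor); Em (vi in G major, iv in B minor).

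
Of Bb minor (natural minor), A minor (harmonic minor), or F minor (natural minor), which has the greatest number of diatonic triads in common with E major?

A minor

Triads of E major: E (I), F#m (ii), G#m (iii), A (IV), B (V), C#m (vi), D#dim (vii°).
Bb minor (natural minor) shares 0: none.
A minor (harmonic minor) shares 1: E.
F minor (natural minor) shares 0: none.
The most common triads (1) are shared with A minor.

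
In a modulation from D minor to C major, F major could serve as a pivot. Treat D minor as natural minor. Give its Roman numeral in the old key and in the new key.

III in D minor; IV in C major

The scale of D minor (natural minor) is D E F G A B♭ C; F is degree 3, and the triad built there (F-A-C) is major, so it is III.
The scale of C major is C D E F G A B; F is degree 4, and the triad built there (F-A-C) is major, so it is IV.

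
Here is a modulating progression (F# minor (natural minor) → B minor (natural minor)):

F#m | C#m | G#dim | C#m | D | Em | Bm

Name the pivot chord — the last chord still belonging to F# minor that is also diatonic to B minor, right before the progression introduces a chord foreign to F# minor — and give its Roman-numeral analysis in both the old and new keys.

Chords diatonic to F# minor: F#m, G#dim, A, Bm, C#m, D, E.
Reading the progression, the first chord not in that set is Em, so the modulation leaves F# minor there.
The chord immediately before Em is D, which is diatonic to both keys: VI in F# minor and III in B minor.

D — VI in F# minor, III in B minor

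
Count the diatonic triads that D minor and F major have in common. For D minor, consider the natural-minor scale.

Diatonic triads of D minor (natural minor): Dm (i), Edim (ii°), F (III), Gm (iv), Am (v), B♭ (VI), C (VII).
Diatonic triads of F major: F (I), Gm (ii), Am (iii), B♭ (IV), C (V), Dm (vi), Edim (vii°).
Matching root and quality in both lists: Dm, Edim, F, Gm, Am, B♭, C.
That gives 7 common triads.

7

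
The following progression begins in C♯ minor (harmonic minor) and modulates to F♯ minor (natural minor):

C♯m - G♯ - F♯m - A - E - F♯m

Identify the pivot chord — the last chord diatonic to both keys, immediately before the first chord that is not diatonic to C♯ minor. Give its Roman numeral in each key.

A — VI in C♯ minor, III in F♯ minor

Chords diatonic to C♯ minor: C♯m, D♯dim, Eaug, F♯m, G♯, A, B♯dim.
Reading the progression, the first chord not in that set is E, so the modulation leaves C♯ minor there.
The chord immediately before E is A, which is diatonic to both keys: VI in C♯ minor and III in F♯ minor.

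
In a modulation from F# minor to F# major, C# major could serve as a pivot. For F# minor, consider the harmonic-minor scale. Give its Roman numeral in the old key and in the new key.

V in F# minor; V in F# major

The scale of F# minor (harmonic minor) is F# G# A B C# D E#; C# is degree 5, and the triad built there (C#-E#-G#) is major, so it is V.
The scale of F# major is F# G# A# B C# D# E#; C# is degree 5, and the triad built there (C#-E#-G#) is major, so it is V.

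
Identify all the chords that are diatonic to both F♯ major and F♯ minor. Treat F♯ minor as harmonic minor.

C♯, E♯dim

Triads in F♯ major: F♯ major (I), G♯ minor (ii), A♯ minor (iii), B major (IV), C♯ major (V), D♯ minor (vi), E♯ diminished (vii°).
Triads in F♯ minor (harmonic minor): F♯ minor (i), G♯ diminished (ii°), A augmented (III+), B minor (iv), C♯ major (V), D major (VI), E♯ diminished (vii°).
Shared triads with their functions: C♯ major (V in F♯ major, V in F♯ minor); E♯ diminished (vii° in F♯ major, vii° in F♯ minor).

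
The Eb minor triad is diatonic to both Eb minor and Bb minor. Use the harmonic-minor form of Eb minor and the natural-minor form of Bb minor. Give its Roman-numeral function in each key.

i in Eb minor; iv in Bb minor

The scale of Eb minor (harmonic minor) is Eb F Gb Ab Bb Cb D; Eb is degree 1, and the triad built there (Eb-Gb-Bb) is minor, so it is i.
The scale of Bb minor (natural minor) is Bb C Db Eb F Gb Ab; Eb is degree 4, and the triad built there (Eb-Gb-Bb) is minor, so it is iv.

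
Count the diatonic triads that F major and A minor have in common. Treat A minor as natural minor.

Diatonic triads of F major: F major (I), G minor (ii), A minor (iii), Bb major (IV), C major (V), D minor (vi), E diminished (vii°).
Diatonic triads of A minor (natural minor): A minor (i), B diminished (ii°), C major (III), D minor (iv), E minor (v), F major (VI), G major (VII).
Matching root and quality in both lists: F major, A minor, C major, D minor.
That gives 4 common triads.

4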